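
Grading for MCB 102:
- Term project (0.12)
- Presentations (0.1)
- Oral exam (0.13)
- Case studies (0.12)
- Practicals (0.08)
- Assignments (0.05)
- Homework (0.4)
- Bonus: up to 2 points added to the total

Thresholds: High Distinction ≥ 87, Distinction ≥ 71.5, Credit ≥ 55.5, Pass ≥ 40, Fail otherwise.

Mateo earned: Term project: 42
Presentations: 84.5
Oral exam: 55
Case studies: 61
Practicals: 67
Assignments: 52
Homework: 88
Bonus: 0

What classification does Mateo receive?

Weighted total:
  Term project 42 × 0.12 = 5.04
  Presentations 84.5 × 0.1 = 8.45
  Oral exam 55 × 0.13 = 7.15
  Case studies 61 × 0.12 = 7.32
  Practicals 67 × 0.08 = 5.36
  Assignments 52 × 0.05 = 2.6
  Homework 88 × 0.4 = 35.2
Sum = 71.12
Bonus: 71.12 + 0 = 71.12
71.12 is ≥ 55.5 and < 71.5 → Credit

Credit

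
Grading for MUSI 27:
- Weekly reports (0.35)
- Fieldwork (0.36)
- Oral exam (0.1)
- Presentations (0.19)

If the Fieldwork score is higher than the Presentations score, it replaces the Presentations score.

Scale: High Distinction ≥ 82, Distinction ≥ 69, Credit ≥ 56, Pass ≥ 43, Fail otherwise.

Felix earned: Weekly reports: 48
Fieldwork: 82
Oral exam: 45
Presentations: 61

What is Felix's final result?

Fieldwork (82) > Presentations (61), so Presentations counts as 82.
Weighted total:
  Weekly reports 48 × 0.35 = 16.8
  Fieldwork 82 × 0.36 = 29.52
  Oral exam 45 × 0.1 = 4.5
  Presentations 82 × 0.19 = 15.58
Sum = 66.4
66.4 is ≥ 56 and < 69 → Credit

Credit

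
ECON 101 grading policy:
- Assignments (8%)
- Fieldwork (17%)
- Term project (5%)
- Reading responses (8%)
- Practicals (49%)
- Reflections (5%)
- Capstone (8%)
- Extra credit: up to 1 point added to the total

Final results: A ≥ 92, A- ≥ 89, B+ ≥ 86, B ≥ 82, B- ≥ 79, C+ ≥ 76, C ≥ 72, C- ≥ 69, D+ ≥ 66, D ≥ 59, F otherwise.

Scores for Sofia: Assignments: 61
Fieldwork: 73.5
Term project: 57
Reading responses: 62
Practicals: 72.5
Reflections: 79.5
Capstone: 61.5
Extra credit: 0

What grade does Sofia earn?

Weighted total:
  Assignments 61 × 0.08 = 4.88
  Fieldwork 73.5 × 0.17 = 12.495
  Term project 57 × 0.05 = 2.85
  Reading responses 62 × 0.08 = 4.96
  Practicals 72.5 × 0.49 = 35.525
  Reflections 79.5 × 0.05 = 3.975
  Capstone 61.5 × 0.08 = 4.92
Sum = 69.605
Extra credit: 69.605 + 0 = 69.605
69.605 is ≥ 69 and < 72 → C-

C-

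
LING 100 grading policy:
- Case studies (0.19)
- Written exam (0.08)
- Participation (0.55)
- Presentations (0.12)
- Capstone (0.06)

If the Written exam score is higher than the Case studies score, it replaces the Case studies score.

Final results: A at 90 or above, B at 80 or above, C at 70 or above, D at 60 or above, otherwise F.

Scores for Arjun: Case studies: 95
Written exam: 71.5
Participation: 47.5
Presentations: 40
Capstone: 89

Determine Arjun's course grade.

Written exam (71.5) ≤ Case studies (95), so Case studies stays at 95.
Weighted total:
  Case studies 95 × 0.19 = 18.05
  Written exam 71.5 × 0.08 = 5.72
  Participation 47.5 × 0.55 = 26.125
  Presentations 40 × 0.12 = 4.8
  Capstone 89 × 0.06 = 5.34
Sum = 60.035
60.035 is ≥ 60 and < 70 → D

D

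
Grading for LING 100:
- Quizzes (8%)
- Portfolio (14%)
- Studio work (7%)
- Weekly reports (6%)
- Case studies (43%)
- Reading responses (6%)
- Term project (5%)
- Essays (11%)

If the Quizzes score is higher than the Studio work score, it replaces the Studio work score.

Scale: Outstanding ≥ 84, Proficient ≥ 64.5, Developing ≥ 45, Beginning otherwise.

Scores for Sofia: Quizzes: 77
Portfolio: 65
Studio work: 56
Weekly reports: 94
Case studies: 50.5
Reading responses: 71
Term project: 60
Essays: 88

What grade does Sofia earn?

Quizzes (77) > Studio work (56), so Studio work counts as 77.
Weighted total:
  Quizzes 77 × 0.08 = 6.16
  Portfolio 65 × 0.14 = 9.1
  Studio work 77 × 0.07 = 5.39
  Weekly reports 94 × 0.06 = 5.64
  Case studies 50.5 × 0.43 = 21.715
  Reading responses 71 × 0.06 = 4.26
  Term project 60 × 0.05 = 3
  Essays 88 × 0.11 = 9.68
Sum = 64.945
64.945 is ≥ 64.5 and < 84 → Proficient

Proficient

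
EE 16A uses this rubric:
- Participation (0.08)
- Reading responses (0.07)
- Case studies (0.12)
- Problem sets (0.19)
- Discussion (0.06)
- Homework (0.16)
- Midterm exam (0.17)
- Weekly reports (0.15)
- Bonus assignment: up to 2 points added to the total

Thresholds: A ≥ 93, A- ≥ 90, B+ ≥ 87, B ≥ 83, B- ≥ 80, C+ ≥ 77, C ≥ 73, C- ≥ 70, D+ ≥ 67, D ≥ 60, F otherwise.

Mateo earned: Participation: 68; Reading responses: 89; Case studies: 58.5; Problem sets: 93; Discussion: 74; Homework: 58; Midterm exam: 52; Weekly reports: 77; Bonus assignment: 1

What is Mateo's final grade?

Weighted total:
  Participation 68 × 0.08 = 5.44
  Reading responses 89 × 0.07 = 6.23
  Case studies 58.5 × 0.12 = 7.02
  Problem sets 93 × 0.19 = 17.67
  Discussion 74 × 0.06 = 4.44
  Homework 58 × 0.16 = 9.28
  Midterm exam 52 × 0.17 = 8.84
  Weekly reports 77 × 0.15 = 11.55
Sum = 70.47
Bonus assignment: 70.47 + 1 = 71.47
71.47 is ≥ 70 and < 73 → C-

C-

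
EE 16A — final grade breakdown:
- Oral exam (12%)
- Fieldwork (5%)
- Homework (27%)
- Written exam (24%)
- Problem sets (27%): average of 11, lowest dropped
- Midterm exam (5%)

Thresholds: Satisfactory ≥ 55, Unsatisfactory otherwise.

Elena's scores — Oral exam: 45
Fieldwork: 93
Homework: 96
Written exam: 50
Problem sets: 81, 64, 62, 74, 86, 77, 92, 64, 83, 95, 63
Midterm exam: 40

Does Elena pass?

Problem sets: drop 62 → average of remaining 10 = 779/10 = 77.9
Weighted total:
  Oral exam 45 × 0.12 = 5.4
  Fieldwork 93 × 0.05 = 4.65
  Homework 96 × 0.27 = 25.92
  Written exam 50 × 0.24 = 12
  Problem sets 77.9 × 0.27 = 21.033
  Midterm exam 40 × 0.05 = 2
Sum = 71.003
71.003 ≥ 55 → Satisfactory

Satisfactory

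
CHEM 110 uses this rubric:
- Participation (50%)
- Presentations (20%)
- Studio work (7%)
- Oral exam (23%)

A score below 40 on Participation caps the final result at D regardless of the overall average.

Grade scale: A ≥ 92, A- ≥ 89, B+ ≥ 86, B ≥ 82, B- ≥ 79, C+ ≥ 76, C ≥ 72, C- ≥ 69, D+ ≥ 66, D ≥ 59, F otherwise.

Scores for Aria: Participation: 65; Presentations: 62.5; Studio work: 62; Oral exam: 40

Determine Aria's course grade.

Participation score 65 ≥ 40: minimum met.
Weighted total:
  Participation 65 × 0.5 = 32.5
  Presentations 62.5 × 0.2 = 12.5
  Studio work 62 × 0.07 = 4.34
  Oral exam 40 × 0.23 = 9.2
Sum = 58.54
58.54 < 59 → F

F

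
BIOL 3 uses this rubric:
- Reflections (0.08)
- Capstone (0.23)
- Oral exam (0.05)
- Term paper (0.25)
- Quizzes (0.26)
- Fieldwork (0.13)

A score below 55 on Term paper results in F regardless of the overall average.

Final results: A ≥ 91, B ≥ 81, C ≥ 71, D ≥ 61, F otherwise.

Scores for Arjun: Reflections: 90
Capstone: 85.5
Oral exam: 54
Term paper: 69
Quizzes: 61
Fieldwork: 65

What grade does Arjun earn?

Term paper score 69 ≥ 55: minimum met.
Weighted total:
  Reflections 90 × 0.08 = 7.2
  Capstone 85.5 × 0.23 = 19.665
  Oral exam 54 × 0.05 = 2.7
  Term paper 69 × 0.25 = 17.25
  Quizzes 61 × 0.26 = 15.86
  Fieldwork 65 × 0.13 = 8.45
Sum = 71.125
71.125 is ≥ 71 and < 81 → C

C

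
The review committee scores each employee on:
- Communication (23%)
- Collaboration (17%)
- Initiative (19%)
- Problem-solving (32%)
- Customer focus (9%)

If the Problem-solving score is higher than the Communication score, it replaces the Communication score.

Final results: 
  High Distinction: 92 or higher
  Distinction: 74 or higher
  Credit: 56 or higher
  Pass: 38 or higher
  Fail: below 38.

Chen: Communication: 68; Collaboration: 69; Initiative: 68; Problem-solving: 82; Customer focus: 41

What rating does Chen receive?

Credit

Problem-solving (82) > Communication (68), so Communication counts as 82.
Weighted total:
  Communication 82 × 0.23 = 18.86
  Collaboration 69 × 0.17 = 11.73
  Initiative 68 × 0.19 = 12.92
  Problem-solving 82 × 0.32 = 26.24
  Customer focus 41 × 0.09 = 3.69
Sum = 73.44
73.44 is ≥ 56 and < 74 → Credit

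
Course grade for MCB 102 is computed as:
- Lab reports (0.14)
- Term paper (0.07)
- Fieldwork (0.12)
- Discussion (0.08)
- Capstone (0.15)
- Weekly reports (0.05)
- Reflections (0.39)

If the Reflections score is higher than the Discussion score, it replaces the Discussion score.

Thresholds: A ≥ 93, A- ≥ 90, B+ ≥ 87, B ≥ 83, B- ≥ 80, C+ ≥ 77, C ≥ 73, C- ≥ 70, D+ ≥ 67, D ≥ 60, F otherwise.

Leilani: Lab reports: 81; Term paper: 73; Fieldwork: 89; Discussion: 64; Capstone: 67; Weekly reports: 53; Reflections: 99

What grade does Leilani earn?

B

Reflections (99) > Discussion (64), so Discussion counts as 99.
Weighted total:
  Lab reports 81 × 0.14 = 11.34
  Term paper 73 × 0.07 = 5.11
  Fieldwork 89 × 0.12 = 10.68
  Discussion 99 × 0.08 = 7.92
  Capstone 67 × 0.15 = 10.05
  Weekly reports 53 × 0.05 = 2.65
  Reflections 99 × 0.39 = 38.61
Sum = 86.36
86.36 is ≥ 83 and < 87 → B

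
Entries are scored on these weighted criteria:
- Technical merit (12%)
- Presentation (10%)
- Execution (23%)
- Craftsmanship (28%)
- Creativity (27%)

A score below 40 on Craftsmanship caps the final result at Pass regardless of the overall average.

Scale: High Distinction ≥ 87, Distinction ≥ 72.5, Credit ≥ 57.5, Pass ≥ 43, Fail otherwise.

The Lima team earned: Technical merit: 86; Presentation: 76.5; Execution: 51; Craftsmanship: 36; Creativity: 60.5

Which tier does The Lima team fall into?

Pass

Craftsmanship score 36 < 40: minimum not met.
Weighted total:
  Technical merit 86 × 0.12 = 10.32
  Presentation 76.5 × 0.1 = 7.65
  Execution 51 × 0.23 = 11.73
  Craftsmanship 36 × 0.28 = 10.08
  Creativity 60.5 × 0.27 = 16.335
Sum = 56.115
56.115 would be Pass; cap at Pass applies → Pass.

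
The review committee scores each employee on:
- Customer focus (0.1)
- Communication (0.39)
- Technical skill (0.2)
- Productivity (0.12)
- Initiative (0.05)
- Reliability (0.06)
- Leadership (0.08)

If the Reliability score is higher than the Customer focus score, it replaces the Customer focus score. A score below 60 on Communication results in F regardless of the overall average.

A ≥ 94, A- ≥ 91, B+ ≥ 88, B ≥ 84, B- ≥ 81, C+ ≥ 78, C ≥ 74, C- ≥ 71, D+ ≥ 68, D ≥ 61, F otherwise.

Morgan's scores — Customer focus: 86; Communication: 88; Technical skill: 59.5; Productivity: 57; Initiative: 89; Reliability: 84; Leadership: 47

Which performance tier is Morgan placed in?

Reliability (84) ≤ Customer focus (86), so Customer focus stays at 86.
Communication score 88 ≥ 60: minimum met.
Weighted total:
  Customer focus 86 × 0.1 = 8.6
  Communication 88 × 0.39 = 34.32
  Technical skill 59.5 × 0.2 = 11.9
  Productivity 57 × 0.12 = 6.84
  Initiative 89 × 0.05 = 4.45
  Reliability 84 × 0.06 = 5.04
  Leadership 47 × 0.08 = 3.76
Sum = 74.91
74.91 is ≥ 74 and < 78 → C

C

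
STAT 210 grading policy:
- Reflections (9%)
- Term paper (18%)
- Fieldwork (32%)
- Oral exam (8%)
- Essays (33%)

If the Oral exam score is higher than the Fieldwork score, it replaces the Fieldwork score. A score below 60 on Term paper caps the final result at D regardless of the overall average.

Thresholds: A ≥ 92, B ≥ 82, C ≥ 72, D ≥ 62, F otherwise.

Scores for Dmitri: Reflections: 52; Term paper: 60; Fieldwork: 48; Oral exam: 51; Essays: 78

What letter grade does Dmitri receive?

F

Oral exam (51) > Fieldwork (48), so Fieldwork counts as 51.
Term paper score 60 ≥ 60: minimum met.
Weighted total:
  Reflections 52 × 0.09 = 4.68
  Term paper 60 × 0.18 = 10.8
  Fieldwork 51 × 0.32 = 16.32
  Oral exam 51 × 0.08 = 4.08
  Essays 78 × 0.33 = 25.74
Sum = 61.62
61.62 < 62 → F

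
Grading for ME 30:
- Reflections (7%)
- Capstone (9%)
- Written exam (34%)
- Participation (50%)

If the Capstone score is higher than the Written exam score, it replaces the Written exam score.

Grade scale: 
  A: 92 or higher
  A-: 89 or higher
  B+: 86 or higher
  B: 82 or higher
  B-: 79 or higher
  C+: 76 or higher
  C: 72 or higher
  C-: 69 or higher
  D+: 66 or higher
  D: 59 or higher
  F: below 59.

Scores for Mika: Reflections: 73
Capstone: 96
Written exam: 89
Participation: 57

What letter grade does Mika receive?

C

Capstone (96) > Written exam (89), so Written exam counts as 96.
Weighted total:
  Reflections 73 × 0.07 = 5.11
  Capstone 96 × 0.09 = 8.64
  Written exam 96 × 0.34 = 32.64
  Participation 57 × 0.5 = 28.5
Sum = 74.89
74.89 is ≥ 72 and < 76 → C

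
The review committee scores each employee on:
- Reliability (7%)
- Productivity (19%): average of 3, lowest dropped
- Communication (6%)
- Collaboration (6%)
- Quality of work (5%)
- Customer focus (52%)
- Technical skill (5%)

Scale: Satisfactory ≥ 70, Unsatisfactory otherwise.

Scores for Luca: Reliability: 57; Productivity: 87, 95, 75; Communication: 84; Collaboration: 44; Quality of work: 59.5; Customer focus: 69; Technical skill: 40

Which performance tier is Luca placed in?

Productivity: drop 75 → average of remaining 2 = 182/2 = 91
Weighted total:
  Reliability 57 × 0.07 = 3.99
  Productivity 91 × 0.19 = 17.29
  Communication 84 × 0.06 = 5.04
  Collaboration 44 × 0.06 = 2.64
  Quality of work 59.5 × 0.05 = 2.975
  Customer focus 69 × 0.52 = 35.88
  Technical skill 40 × 0.05 = 2
Sum = 69.815
69.815 < 70 → Unsatisfactory

Unsatisfactory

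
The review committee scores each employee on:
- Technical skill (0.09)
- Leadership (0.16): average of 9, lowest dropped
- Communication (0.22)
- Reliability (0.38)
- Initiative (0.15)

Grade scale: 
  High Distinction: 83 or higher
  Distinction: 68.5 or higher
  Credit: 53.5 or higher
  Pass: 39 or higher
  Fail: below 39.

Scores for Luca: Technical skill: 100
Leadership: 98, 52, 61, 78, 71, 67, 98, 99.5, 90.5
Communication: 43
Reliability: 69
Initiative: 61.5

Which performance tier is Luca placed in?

Credit

Leadership: drop 52 → average of remaining 8 = 663/8 = 82.875
Weighted total:
  Technical skill 100 × 0.09 = 9
  Leadership 82.875 × 0.16 = 13.26
  Communication 43 × 0.22 = 9.46
  Reliability 69 × 0.38 = 26.22
  Initiative 61.5 × 0.15 = 9.225
Sum = 67.165
67.165 is ≥ 53.5 and < 68.5 → Credit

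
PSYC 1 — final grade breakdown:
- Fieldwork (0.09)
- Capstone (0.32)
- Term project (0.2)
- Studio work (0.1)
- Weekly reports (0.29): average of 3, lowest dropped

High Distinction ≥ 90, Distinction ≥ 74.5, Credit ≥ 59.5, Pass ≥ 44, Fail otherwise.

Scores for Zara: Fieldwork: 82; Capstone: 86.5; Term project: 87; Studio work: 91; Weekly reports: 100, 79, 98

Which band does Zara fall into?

Weekly reports: drop 79 → average of remaining 2 = 198/2 = 99
Weighted total:
  Fieldwork 82 × 0.09 = 7.38
  Capstone 86.5 × 0.32 = 27.68
  Term project 87 × 0.2 = 17.4
  Studio work 91 × 0.1 = 9.1
  Weekly reports 99 × 0.29 = 28.71
Sum = 90.27
90.27 ≥ 90 → High Distinction

High Distinction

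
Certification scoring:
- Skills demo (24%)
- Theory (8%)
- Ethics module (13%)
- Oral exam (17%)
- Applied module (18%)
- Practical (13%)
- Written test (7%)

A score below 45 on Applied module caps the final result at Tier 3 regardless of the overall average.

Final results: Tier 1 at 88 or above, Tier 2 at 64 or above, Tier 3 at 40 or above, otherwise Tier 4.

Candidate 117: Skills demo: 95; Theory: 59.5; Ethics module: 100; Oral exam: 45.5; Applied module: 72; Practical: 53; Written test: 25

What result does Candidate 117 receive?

Tier 2

Applied module score 72 ≥ 45: minimum met.
Weighted total:
  Skills demo 95 × 0.24 = 22.8
  Theory 59.5 × 0.08 = 4.76
  Ethics module 100 × 0.13 = 13
  Oral exam 45.5 × 0.17 = 7.735
  Applied module 72 × 0.18 = 12.96
  Practical 53 × 0.13 = 6.89
  Written test 25 × 0.07 = 1.75
Sum = 69.895
69.895 is ≥ 64 and < 88 → Tier 2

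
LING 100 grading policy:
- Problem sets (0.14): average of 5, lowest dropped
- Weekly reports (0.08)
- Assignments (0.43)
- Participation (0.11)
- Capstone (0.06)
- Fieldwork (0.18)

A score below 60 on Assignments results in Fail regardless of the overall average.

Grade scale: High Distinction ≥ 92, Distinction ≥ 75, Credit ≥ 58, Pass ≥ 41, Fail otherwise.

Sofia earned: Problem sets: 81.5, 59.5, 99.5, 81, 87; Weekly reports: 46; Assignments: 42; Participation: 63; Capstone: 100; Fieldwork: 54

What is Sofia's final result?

Problem sets: drop 59.5 → average of remaining 4 = 349/4 = 87.25
Assignments score 42 < 60: minimum not met.
Weighted total:
  Problem sets 87.25 × 0.14 = 12.215
  Weekly reports 46 × 0.08 = 3.68
  Assignments 42 × 0.43 = 18.06
  Participation 63 × 0.11 = 6.93
  Capstone 100 × 0.06 = 6
  Fieldwork 54 × 0.18 = 9.72
Sum = 56.605
Because the Assignments minimum was not met, the result is Fail.

Fail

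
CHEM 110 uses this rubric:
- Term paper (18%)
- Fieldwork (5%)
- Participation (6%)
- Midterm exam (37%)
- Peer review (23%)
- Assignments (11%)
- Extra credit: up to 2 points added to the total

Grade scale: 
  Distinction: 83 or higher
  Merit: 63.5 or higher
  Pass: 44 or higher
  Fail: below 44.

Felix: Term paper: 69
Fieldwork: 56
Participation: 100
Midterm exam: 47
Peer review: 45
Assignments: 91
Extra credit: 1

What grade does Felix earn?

Pass

Weighted total:
  Term paper 69 × 0.18 = 12.42
  Fieldwork 56 × 0.05 = 2.8
  Participation 100 × 0.06 = 6
  Midterm exam 47 × 0.37 = 17.39
  Peer review 45 × 0.23 = 10.35
  Assignments 91 × 0.11 = 10.01
Sum = 58.97
Extra credit: 58.97 + 1 = 59.97
59.97 is ≥ 44 and < 63.5 → Pass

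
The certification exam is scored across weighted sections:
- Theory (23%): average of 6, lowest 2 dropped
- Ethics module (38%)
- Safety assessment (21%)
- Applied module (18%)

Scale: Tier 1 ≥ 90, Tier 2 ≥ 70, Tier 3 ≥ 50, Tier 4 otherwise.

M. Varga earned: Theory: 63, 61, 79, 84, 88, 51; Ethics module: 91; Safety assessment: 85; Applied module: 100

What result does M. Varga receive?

Tier 2

Theory: drop 51, 61 → average of remaining 4 = 314/4 = 78.5
Weighted total:
  Theory 78.5 × 0.23 = 18.055
  Ethics module 91 × 0.38 = 34.58
  Safety assessment 85 × 0.21 = 17.85
  Applied module 100 × 0.18 = 18
Sum = 88.485
88.485 is ≥ 70 and < 90 → Tier 2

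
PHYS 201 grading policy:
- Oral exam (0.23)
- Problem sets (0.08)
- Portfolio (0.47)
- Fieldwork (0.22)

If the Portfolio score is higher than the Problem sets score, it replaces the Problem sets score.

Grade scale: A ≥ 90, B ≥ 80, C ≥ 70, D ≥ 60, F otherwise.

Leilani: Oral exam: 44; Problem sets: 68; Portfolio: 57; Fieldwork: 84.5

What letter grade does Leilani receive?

D

Portfolio (57) ≤ Problem sets (68), so Problem sets stays at 68.
Weighted total:
  Oral exam 44 × 0.23 = 10.12
  Problem sets 68 × 0.08 = 5.44
  Portfolio 57 × 0.47 = 26.79
  Fieldwork 84.5 × 0.22 = 18.59
Sum = 60.94
60.94 is ≥ 60 and < 70 → D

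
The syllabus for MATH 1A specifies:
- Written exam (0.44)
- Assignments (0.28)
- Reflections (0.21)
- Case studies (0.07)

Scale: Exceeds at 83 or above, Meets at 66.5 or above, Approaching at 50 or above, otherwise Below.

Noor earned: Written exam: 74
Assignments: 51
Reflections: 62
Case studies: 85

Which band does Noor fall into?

Approaching

Weighted total:
  Written exam 74 × 0.44 = 32.56
  Assignments 51 × 0.28 = 14.28
  Reflections 62 × 0.21 = 13.02
  Case studies 85 × 0.07 = 5.95
Sum = 65.81
65.81 is ≥ 50 and < 66.5 → Approaching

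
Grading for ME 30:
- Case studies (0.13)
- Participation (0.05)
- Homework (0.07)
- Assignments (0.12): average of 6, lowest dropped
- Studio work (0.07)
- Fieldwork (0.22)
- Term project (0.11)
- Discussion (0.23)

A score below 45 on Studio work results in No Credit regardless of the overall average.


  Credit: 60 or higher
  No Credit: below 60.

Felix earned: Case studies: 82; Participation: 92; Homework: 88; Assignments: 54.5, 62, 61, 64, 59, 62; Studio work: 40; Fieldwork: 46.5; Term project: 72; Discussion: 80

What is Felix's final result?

No Credit

Assignments: drop 54.5 → average of remaining 5 = 308/5 = 61.6
Studio work score 40 < 45: minimum not met.
Weighted total:
  Case studies 82 × 0.13 = 10.66
  Participation 92 × 0.05 = 4.6
  Homework 88 × 0.07 = 6.16
  Assignments 61.6 × 0.12 = 7.392
  Studio work 40 × 0.07 = 2.8
  Fieldwork 46.5 × 0.22 = 10.23
  Term project 72 × 0.11 = 7.92
  Discussion 80 × 0.23 = 18.4
Sum = 68.162
Because the Studio work minimum was not met, the result is No Credit.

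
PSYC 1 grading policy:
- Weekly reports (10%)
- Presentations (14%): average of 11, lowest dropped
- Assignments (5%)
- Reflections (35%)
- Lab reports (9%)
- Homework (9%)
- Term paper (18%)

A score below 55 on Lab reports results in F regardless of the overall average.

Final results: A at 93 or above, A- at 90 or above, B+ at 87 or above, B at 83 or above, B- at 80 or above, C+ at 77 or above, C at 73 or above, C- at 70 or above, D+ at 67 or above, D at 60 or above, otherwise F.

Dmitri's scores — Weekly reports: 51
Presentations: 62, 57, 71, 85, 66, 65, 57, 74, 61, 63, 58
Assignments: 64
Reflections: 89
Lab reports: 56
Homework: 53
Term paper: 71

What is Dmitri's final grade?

Presentations: drop 57 → average of remaining 10 = 662/10 = 66.2
Lab reports score 56 ≥ 55: minimum met.
Weighted total:
  Weekly reports 51 × 0.1 = 5.1
  Presentations 66.2 × 0.14 = 9.268
  Assignments 64 × 0.05 = 3.2
  Reflections 89 × 0.35 = 31.15
  Lab reports 56 × 0.09 = 5.04
  Homework 53 × 0.09 = 4.77
  Term paper 71 × 0.18 = 12.78
Sum = 71.308
71.308 is ≥ 70 and < 73 → C-

C-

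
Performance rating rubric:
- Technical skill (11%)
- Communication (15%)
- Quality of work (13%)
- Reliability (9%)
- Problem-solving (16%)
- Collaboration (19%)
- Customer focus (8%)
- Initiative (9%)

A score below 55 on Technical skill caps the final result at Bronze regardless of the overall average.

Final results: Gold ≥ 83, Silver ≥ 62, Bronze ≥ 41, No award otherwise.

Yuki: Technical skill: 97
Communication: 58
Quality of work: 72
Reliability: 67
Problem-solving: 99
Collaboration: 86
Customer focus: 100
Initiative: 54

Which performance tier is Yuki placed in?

Technical skill score 97 ≥ 55: minimum met.
Weighted total:
  Technical skill 97 × 0.11 = 10.67
  Communication 58 × 0.15 = 8.7
  Quality of work 72 × 0.13 = 9.36
  Reliability 67 × 0.09 = 6.03
  Problem-solving 99 × 0.16 = 15.84
  Collaboration 86 × 0.19 = 16.34
  Customer focus 100 × 0.08 = 8
  Initiative 54 × 0.09 = 4.86
Sum = 79.8
79.8 is ≥ 62 and < 83 → Silver

Silver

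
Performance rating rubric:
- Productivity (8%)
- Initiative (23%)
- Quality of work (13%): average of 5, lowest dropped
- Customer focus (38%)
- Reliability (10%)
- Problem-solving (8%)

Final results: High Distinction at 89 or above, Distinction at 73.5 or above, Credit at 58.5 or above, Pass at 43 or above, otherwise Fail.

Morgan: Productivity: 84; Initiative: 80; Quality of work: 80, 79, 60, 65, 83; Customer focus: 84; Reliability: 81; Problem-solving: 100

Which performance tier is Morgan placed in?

Distinction

Quality of work: drop 60 → average of remaining 4 = 307/4 = 76.75
Weighted total:
  Productivity 84 × 0.08 = 6.72
  Initiative 80 × 0.23 = 18.4
  Quality of work 76.75 × 0.13 = 9.9775
  Customer focus 84 × 0.38 = 31.92
  Reliability 81 × 0.1 = 8.1
  Problem-solving 100 × 0.08 = 8
Sum = 83.1175
83.1175 is ≥ 73.5 and < 89 → Distinction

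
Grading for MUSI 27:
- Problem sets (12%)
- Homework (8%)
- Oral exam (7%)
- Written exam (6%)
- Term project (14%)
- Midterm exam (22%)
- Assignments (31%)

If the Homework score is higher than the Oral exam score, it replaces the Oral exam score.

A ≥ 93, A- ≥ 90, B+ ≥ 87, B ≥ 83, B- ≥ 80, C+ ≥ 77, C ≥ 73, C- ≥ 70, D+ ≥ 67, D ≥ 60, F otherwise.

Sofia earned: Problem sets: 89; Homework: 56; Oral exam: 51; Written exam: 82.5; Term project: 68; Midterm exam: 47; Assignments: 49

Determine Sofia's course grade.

F

Homework (56) > Oral exam (51), so Oral exam counts as 56.
Weighted total:
  Problem sets 89 × 0.12 = 10.68
  Homework 56 × 0.08 = 4.48
  Oral exam 56 × 0.07 = 3.92
  Written exam 82.5 × 0.06 = 4.95
  Term project 68 × 0.14 = 9.52
  Midterm exam 47 × 0.22 = 10.34
  Assignments 49 × 0.31 = 15.19
Sum = 59.08
59.08 < 60 → F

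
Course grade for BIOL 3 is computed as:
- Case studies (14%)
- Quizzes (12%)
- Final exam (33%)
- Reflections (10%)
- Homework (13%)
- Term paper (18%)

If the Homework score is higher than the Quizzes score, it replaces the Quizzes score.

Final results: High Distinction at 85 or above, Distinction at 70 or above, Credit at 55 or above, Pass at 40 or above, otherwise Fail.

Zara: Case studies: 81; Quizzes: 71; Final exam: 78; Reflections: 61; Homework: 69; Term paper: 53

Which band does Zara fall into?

Distinction

Homework (69) ≤ Quizzes (71), so Quizzes stays at 71.
Weighted total:
  Case studies 81 × 0.14 = 11.34
  Quizzes 71 × 0.12 = 8.52
  Final exam 78 × 0.33 = 25.74
  Reflections 61 × 0.1 = 6.1
  Homework 69 × 0.13 = 8.97
  Term paper 53 × 0.18 = 9.54
Sum = 70.21
70.21 is ≥ 70 and < 85 → Distinction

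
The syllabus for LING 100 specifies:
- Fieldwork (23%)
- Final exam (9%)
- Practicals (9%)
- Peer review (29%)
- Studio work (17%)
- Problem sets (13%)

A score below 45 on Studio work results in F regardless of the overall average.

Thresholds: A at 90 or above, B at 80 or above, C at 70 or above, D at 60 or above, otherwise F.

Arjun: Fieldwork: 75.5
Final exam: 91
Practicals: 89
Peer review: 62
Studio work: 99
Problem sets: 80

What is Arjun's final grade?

Studio work score 99 ≥ 45: minimum met.
Weighted total:
  Fieldwork 75.5 × 0.23 = 17.365
  Final exam 91 × 0.09 = 8.19
  Practicals 89 × 0.09 = 8.01
  Peer review 62 × 0.29 = 17.98
  Studio work 99 × 0.17 = 16.83
  Problem sets 80 × 0.13 = 10.4
Sum = 78.775
78.775 is ≥ 70 and < 80 → C

C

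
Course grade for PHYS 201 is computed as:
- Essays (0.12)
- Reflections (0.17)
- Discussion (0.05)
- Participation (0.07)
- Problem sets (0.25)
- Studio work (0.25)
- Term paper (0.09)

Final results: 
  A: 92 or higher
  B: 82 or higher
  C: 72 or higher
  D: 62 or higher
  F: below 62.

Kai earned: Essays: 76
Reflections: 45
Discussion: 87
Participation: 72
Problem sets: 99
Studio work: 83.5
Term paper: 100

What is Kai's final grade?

Weighted total:
  Essays 76 × 0.12 = 9.12
  Reflections 45 × 0.17 = 7.65
  Discussion 87 × 0.05 = 4.35
  Participation 72 × 0.07 = 5.04
  Problem sets 99 × 0.25 = 24.75
  Studio work 83.5 × 0.25 = 20.875
  Term paper 100 × 0.09 = 9
Sum = 80.785
80.785 is ≥ 72 and < 82 → C

C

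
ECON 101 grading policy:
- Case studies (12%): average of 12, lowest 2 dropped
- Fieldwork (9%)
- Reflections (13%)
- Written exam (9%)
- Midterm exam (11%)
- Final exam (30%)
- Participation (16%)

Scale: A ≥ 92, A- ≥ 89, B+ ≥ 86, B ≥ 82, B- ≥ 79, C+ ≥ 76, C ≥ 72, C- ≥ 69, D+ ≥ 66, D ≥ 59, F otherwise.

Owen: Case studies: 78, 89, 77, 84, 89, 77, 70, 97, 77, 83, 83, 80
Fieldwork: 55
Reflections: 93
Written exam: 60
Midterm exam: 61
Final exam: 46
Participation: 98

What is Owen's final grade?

Case studies: drop 70, 77 → average of remaining 10 = 837/10 = 83.7
Weighted total:
  Case studies 83.7 × 0.12 = 10.044
  Fieldwork 55 × 0.09 = 4.95
  Reflections 93 × 0.13 = 12.09
  Written exam 60 × 0.09 = 5.4
  Midterm exam 61 × 0.11 = 6.71
  Final exam 46 × 0.3 = 13.8
  Participation 98 × 0.16 = 15.68
Sum = 68.674
68.674 is ≥ 66 and < 69 → D+

D+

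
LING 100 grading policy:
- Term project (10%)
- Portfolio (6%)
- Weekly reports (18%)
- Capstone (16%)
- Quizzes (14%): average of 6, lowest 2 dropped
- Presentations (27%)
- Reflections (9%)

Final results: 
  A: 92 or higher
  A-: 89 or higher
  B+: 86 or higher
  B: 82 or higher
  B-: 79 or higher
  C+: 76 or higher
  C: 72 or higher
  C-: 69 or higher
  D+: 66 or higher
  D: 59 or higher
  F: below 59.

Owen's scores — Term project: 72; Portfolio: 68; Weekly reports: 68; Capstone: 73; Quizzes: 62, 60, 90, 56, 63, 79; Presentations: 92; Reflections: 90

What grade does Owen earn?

C+

Quizzes: drop 56, 60 → average of remaining 4 = 294/4 = 73.5
Weighted total:
  Term project 72 × 0.1 = 7.2
  Portfolio 68 × 0.06 = 4.08
  Weekly reports 68 × 0.18 = 12.24
  Capstone 73 × 0.16 = 11.68
  Quizzes 73.5 × 0.14 = 10.29
  Presentations 92 × 0.27 = 24.84
  Reflections 90 × 0.09 = 8.1
Sum = 78.43
78.43 is ≥ 76 and < 79 → C+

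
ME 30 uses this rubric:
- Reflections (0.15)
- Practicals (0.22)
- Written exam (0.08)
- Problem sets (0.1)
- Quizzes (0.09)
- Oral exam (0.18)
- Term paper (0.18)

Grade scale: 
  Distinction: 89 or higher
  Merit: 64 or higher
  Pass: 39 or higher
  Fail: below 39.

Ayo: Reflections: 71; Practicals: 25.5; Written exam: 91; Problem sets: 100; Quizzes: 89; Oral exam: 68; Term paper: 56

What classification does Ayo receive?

Pass

Weighted total:
  Reflections 71 × 0.15 = 10.65
  Practicals 25.5 × 0.22 = 5.61
  Written exam 91 × 0.08 = 7.28
  Problem sets 100 × 0.1 = 10
  Quizzes 89 × 0.09 = 8.01
  Oral exam 68 × 0.18 = 12.24
  Term paper 56 × 0.18 = 10.08
Sum = 63.87
63.87 is ≥ 39 and < 64 → Pass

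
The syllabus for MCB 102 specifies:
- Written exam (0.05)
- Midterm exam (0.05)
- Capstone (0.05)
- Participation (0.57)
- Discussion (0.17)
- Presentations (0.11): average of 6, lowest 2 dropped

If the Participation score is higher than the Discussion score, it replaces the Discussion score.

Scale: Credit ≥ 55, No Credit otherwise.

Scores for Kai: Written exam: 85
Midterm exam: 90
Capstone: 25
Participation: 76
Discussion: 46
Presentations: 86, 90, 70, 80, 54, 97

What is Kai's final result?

Presentations: drop 54, 70 → average of remaining 4 = 353/4 = 88.25
Participation (76) > Discussion (46), so Discussion counts as 76.
Weighted total:
  Written exam 85 × 0.05 = 4.25
  Midterm exam 90 × 0.05 = 4.5
  Capstone 25 × 0.05 = 1.25
  Participation 76 × 0.57 = 43.32
  Discussion 76 × 0.17 = 12.92
  Presentations 88.25 × 0.11 = 9.7075
Sum = 75.9475
75.9475 ≥ 55 → Credit

Credit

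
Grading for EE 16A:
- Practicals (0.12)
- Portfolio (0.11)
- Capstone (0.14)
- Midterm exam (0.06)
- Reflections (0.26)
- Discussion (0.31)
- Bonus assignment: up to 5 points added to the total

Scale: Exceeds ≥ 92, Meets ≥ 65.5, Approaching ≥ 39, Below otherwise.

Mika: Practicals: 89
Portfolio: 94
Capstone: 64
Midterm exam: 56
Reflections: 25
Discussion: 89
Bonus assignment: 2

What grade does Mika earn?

Weighted total:
  Practicals 89 × 0.12 = 10.68
  Portfolio 94 × 0.11 = 10.34
  Capstone 64 × 0.14 = 8.96
  Midterm exam 56 × 0.06 = 3.36
  Reflections 25 × 0.26 = 6.5
  Discussion 89 × 0.31 = 27.59
Sum = 67.43
Bonus assignment: 67.43 + 2 = 69.43
69.43 is ≥ 65.5 and < 92 → Meets

Meets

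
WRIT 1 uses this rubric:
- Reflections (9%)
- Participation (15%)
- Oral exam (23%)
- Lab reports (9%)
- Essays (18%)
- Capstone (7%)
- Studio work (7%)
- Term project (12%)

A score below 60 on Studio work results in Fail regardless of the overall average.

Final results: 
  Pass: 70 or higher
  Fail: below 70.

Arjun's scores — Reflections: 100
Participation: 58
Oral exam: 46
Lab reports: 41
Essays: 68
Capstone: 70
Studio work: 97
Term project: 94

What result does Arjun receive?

Studio work score 97 ≥ 60: minimum met.
Weighted total:
  Reflections 100 × 0.09 = 9
  Participation 58 × 0.15 = 8.7
  Oral exam 46 × 0.23 = 10.58
  Lab reports 41 × 0.09 = 3.69
  Essays 68 × 0.18 = 12.24
  Capstone 70 × 0.07 = 4.9
  Studio work 97 × 0.07 = 6.79
  Term project 94 × 0.12 = 11.28
Sum = 67.18
67.18 < 70 → Fail

Fail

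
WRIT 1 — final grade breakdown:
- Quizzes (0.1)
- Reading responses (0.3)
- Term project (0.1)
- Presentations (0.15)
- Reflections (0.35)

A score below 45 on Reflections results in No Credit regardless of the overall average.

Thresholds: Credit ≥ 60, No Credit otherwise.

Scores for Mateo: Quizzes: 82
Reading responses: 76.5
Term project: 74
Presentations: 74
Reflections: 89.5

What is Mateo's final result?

Credit

Reflections score 89.5 ≥ 45: minimum met.
Weighted total:
  Quizzes 82 × 0.1 = 8.2
  Reading responses 76.5 × 0.3 = 22.95
  Term project 74 × 0.1 = 7.4
  Presentations 74 × 0.15 = 11.1
  Reflections 89.5 × 0.35 = 31.325
Sum = 80.975
80.975 ≥ 60 → Credit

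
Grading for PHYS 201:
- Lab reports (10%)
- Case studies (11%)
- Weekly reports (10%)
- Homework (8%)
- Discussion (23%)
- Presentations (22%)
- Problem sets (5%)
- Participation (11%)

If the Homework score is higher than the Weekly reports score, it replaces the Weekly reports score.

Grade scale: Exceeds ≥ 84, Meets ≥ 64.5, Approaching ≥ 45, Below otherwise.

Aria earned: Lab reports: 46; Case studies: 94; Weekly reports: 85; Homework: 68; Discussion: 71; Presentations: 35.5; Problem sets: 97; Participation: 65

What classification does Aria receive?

Homework (68) ≤ Weekly reports (85), so Weekly reports stays at 85.
Weighted total:
  Lab reports 46 × 0.1 = 4.6
  Case studies 94 × 0.11 = 10.34
  Weekly reports 85 × 0.1 = 8.5
  Homework 68 × 0.08 = 5.44
  Discussion 71 × 0.23 = 16.33
  Presentations 35.5 × 0.22 = 7.81
  Problem sets 97 × 0.05 = 4.85
  Participation 65 × 0.11 = 7.15
Sum = 65.02
65.02 is ≥ 64.5 and < 84 → Meets

Meets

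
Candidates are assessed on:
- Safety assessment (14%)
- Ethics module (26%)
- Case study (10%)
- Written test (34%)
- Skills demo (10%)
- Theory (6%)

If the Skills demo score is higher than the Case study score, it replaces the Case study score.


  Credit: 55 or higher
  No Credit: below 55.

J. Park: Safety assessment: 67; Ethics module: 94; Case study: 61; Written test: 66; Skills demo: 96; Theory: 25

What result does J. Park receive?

Credit

Skills demo (96) > Case study (61), so Case study counts as 96.
Weighted total:
  Safety assessment 67 × 0.14 = 9.38
  Ethics module 94 × 0.26 = 24.44
  Case study 96 × 0.1 = 9.6
  Written test 66 × 0.34 = 22.44
  Skills demo 96 × 0.1 = 9.6
  Theory 25 × 0.06 = 1.5
Sum = 76.96
76.96 ≥ 55 → Credit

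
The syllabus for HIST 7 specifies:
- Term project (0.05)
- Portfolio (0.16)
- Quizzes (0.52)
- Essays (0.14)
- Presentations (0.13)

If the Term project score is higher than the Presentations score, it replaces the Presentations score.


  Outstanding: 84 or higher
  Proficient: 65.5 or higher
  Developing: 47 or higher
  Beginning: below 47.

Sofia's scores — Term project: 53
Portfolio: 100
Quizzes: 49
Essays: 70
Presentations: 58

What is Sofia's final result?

Term project (53) ≤ Presentations (58), so Presentations stays at 58.
Weighted total:
  Term project 53 × 0.05 = 2.65
  Portfolio 100 × 0.16 = 16
  Quizzes 49 × 0.52 = 25.48
  Essays 70 × 0.14 = 9.8
  Presentations 58 × 0.13 = 7.54
Sum = 61.47
61.47 is ≥ 47 and < 65.5 → Developing

Developing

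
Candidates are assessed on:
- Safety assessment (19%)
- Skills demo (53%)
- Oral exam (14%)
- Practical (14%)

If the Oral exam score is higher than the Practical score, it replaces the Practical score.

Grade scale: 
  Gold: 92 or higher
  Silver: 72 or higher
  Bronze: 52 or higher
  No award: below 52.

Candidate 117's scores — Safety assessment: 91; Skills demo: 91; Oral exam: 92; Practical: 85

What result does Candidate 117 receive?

Silver

Oral exam (92) > Practical (85), so Practical counts as 92.
Weighted total:
  Safety assessment 91 × 0.19 = 17.29
  Skills demo 91 × 0.53 = 48.23
  Oral exam 92 × 0.14 = 12.88
  Practical 92 × 0.14 = 12.88
Sum = 91.28
91.28 is ≥ 72 and < 92 → Silver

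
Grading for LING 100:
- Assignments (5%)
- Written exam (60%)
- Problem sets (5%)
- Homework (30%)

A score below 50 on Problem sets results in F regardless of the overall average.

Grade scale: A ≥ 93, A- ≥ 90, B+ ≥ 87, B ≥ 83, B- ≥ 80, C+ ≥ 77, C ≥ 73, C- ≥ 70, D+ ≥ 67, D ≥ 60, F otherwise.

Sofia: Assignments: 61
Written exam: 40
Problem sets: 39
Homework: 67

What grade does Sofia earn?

Problem sets score 39 < 50: minimum not met.
Weighted total:
  Assignments 61 × 0.05 = 3.05
  Written exam 40 × 0.6 = 24
  Problem sets 39 × 0.05 = 1.95
  Homework 67 × 0.3 = 20.1
Sum = 49.1
Because the Problem sets minimum was not met, the result is F.

F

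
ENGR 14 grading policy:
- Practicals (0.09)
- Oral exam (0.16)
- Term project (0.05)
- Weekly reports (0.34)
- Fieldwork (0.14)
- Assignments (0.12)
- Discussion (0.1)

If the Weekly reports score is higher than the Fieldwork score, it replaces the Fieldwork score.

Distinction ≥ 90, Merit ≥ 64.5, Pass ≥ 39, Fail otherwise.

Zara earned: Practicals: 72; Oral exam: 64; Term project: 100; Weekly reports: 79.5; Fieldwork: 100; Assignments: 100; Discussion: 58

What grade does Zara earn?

Merit

Weekly reports (79.5) ≤ Fieldwork (100), so Fieldwork stays at 100.
Weighted total:
  Practicals 72 × 0.09 = 6.48
  Oral exam 64 × 0.16 = 10.24
  Term project 100 × 0.05 = 5
  Weekly reports 79.5 × 0.34 = 27.03
  Fieldwork 100 × 0.14 = 14
  Assignments 100 × 0.12 = 12
  Discussion 58 × 0.1 = 5.8
Sum = 80.55
80.55 is ≥ 64.5 and < 90 → Merit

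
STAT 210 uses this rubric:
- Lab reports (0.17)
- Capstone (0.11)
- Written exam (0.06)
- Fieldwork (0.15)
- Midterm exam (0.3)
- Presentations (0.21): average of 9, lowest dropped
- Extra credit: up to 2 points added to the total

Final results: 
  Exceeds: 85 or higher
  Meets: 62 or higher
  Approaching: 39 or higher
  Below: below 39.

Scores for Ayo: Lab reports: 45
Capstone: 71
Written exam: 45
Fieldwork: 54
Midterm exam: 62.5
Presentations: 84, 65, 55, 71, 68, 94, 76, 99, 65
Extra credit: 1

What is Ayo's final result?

Meets

Presentations: drop 55 → average of remaining 8 = 622/8 = 77.75
Weighted total:
  Lab reports 45 × 0.17 = 7.65
  Capstone 71 × 0.11 = 7.81
  Written exam 45 × 0.06 = 2.7
  Fieldwork 54 × 0.15 = 8.1
  Midterm exam 62.5 × 0.3 = 18.75
  Presentations 77.75 × 0.21 = 16.3275
Sum = 61.3375
Extra credit: 61.3375 + 1 = 62.3375
62.3375 is ≥ 62 and < 85 → Meets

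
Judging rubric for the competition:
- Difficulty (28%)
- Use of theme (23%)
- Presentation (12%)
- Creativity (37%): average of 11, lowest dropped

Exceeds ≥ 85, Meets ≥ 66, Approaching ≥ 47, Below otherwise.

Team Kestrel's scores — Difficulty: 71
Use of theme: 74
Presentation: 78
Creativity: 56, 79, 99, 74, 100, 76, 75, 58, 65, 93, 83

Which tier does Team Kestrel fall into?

Meets

Creativity: drop 56 → average of remaining 10 = 802/10 = 80.2
Weighted total:
  Difficulty 71 × 0.28 = 19.88
  Use of theme 74 × 0.23 = 17.02
  Presentation 78 × 0.12 = 9.36
  Creativity 80.2 × 0.37 = 29.674
Sum = 75.934
75.934 is ≥ 66 and < 85 → Meets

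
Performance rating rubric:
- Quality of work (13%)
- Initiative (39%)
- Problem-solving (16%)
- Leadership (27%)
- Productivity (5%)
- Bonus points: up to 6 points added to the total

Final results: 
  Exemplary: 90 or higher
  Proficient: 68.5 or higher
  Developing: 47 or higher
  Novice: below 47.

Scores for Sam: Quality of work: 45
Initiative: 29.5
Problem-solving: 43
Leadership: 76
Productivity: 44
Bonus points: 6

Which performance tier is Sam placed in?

Weighted total:
  Quality of work 45 × 0.13 = 5.85
  Initiative 29.5 × 0.39 = 11.505
  Problem-solving 43 × 0.16 = 6.88
  Leadership 76 × 0.27 = 20.52
  Productivity 44 × 0.05 = 2.2
Sum = 46.955
Bonus points: 46.955 + 6 = 52.955
52.955 is ≥ 47 and < 68.5 → Developing

Developing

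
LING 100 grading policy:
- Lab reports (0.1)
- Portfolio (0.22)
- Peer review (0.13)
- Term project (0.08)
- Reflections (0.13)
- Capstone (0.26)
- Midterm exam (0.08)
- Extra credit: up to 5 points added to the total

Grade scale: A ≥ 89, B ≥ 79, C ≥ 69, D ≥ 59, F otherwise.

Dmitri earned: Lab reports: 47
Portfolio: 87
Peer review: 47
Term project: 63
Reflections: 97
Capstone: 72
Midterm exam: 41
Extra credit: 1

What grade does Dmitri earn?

Weighted total:
  Lab reports 47 × 0.1 = 4.7
  Portfolio 87 × 0.22 = 19.14
  Peer review 47 × 0.13 = 6.11
  Term project 63 × 0.08 = 5.04
  Reflections 97 × 0.13 = 12.61
  Capstone 72 × 0.26 = 18.72
  Midterm exam 41 × 0.08 = 3.28
Sum = 69.6
Extra credit: 69.6 + 1 = 70.6
70.6 is ≥ 69 and < 79 → C

C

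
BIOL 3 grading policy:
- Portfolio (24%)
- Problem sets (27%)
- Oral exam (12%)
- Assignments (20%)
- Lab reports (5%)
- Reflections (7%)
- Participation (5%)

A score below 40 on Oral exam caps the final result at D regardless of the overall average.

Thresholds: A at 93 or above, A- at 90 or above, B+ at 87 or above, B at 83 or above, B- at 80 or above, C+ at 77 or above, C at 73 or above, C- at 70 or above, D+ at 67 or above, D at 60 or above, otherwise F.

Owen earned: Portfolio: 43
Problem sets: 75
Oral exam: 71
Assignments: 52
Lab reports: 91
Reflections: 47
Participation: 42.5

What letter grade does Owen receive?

Oral exam score 71 ≥ 40: minimum met.
Weighted total:
  Portfolio 43 × 0.24 = 10.32
  Problem sets 75 × 0.27 = 20.25
  Oral exam 71 × 0.12 = 8.52
  Assignments 52 × 0.2 = 10.4
  Lab reports 91 × 0.05 = 4.55
  Reflections 47 × 0.07 = 3.29
  Participation 42.5 × 0.05 = 2.125
Sum = 59.455
59.455 < 60 → F

F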